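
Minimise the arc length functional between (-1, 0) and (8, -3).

Arc-length functional: J[y] = ∫ sqrt(1 + (y')^2) dx.
Lagrangian L = sqrt(1 + (y')^2) has no explicit y dependence, so ∂L/∂y = 0 and the Euler-Lagrange equation gives
    d/dx( y' / sqrt(1 + (y')^2) ) = 0  ⇒  y' / sqrt(1 + (y')^2) = const.
Hence y' is constant, so y(x) is affine.
Fitting the endpoints (-1, 0) and (8, -3):
    slope m = ((-3) − 0) / (8 − (-1)) = -1/3,
    intercept c = 0 − m·(-1) = -1/3.
Extremal: y(x) = (-1/3) x - 1/3.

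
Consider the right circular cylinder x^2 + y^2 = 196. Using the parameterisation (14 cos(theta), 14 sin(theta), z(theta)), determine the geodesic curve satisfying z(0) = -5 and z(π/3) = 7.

Parameterise the cylinder of radius R = 14 as
    r(θ) = (14 cos θ, 14 sin θ, z(θ)).
The arc-length element is
    ds = sqrt(196 + (dz/dθ)^2) dθ,
so the Lagrangian is L = sqrt(196 + z'^2).
L depends on z' only, not on z or θ, so ∂L/∂z = 0 and
    ∂L/∂z' = z' / sqrt(196 + z'^2).
The Euler-Lagrange equation gives
    d/dθ( z' / sqrt(196 + z'^2) ) = 0,
so z' is constant. Integrating once:
    z(θ) = a θ + b,
a helix on the cylinder (a straight line when the cylinder is unrolled). The constants a, b are determined by the endpoint conditions.
With endpoint conditions z(0) = -5 and z(π/3) = 7: from z(0) = b we get b = -5, and a·π/3 + -5 = 7 gives a = 36/π, so
    z(θ) = (36/π) θ − 5.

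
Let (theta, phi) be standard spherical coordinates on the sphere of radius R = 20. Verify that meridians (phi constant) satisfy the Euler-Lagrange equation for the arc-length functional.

On the sphere of radius R = 20 with spherical coordinates (θ, φ), the induced metric is
    ds^2 = 400(dθ^2 + sin^2(θ) dφ^2).
Using θ as the parameter, the arc-length functional becomes
    J[φ] = ∫ 20 sqrt(1 + sin^2(θ) (dφ/dθ)^2) dθ.
So L = 20 sqrt(1 + sin^2(θ) φ'^2). Compute
    ∂L/∂φ = 0  (L has no explicit φ dependence),
    ∂L/∂φ' = 20 sin^2(θ) φ' / sqrt(1 + sin^2(θ) φ'^2).
For the candidate φ(θ) = c (constant), φ' = 0, so ∂L/∂φ' evaluated along the candidate vanishes, and ∂L/∂φ is identically zero. Hence
    d/dθ(∂L/∂φ') − ∂L/∂φ = 0
is satisfied. Therefore meridians φ = const are extremals of arc length — they are geodesics on the sphere.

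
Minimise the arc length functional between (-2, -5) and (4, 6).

Arc-length functional: J[y] = ∫ sqrt(1 + (y')^2) dx.
Lagrangian L = sqrt(1 + (y')^2) has no explicit y dependence, so ∂L/∂y = 0 and the Euler-Lagrange equation gives
    d/dx( y' / sqrt(1 + (y')^2) ) = 0  ⇒  y' / sqrt(1 + (y')^2) = const.
Hence y' is constant, so y(x) is affine.
Fitting the endpoints (-2, -5) and (4, 6):
    slope m = (6 − (-5)) / (4 − (-2)) = 11/6,
    intercept c = (-5) − m·(-2) = -4/3.
Extremal: y(x) = (11/6) x - 4/3.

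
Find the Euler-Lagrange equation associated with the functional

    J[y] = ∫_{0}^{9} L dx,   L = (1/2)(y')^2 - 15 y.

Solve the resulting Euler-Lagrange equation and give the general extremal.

The Lagrangian is L = (1/2)(y')^2 - 15 y.
∂L/∂y = -15.
∂L/∂y' = y'.
The Euler-Lagrange equation d/dx(∂L/∂y') − ∂L/∂y = 0 becomes:
    y'' + 15 = 0
General solution: y(x) = -(15/2) x^2 + A x + B, where A and B are arbitrary constants fixed by the endpoint conditions.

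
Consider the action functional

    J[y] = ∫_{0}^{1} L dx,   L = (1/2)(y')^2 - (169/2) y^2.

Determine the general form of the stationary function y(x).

The Lagrangian is L = (1/2)(y')^2 - (169/2) y^2.
∂L/∂y = -169y.
∂L/∂y' = y'.
The Euler-Lagrange equation d/dx(∂L/∂y') − ∂L/∂y = 0 becomes:
    y'' + 169 y = 0
General solution: y(x) = A sin(13x) + B cos(13x), where A and B are arbitrary constants fixed by the endpoint conditions.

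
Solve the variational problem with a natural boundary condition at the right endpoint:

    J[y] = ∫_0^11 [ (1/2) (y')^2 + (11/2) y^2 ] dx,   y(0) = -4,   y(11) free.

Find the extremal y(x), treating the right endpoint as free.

The Lagrangian L = (1/2) (y')^2 + (11/2) y^2 gives
    ∂L/∂y = 11 y,   ∂L/∂y' = y'.
Euler-Lagrange: y'' − 11 y = 0.
With k = sqrt(11), the general solution is
    y(x) = A cosh(sqrt(11) x) + B sinh(sqrt(11) x).
Fixed left endpoint y(0) = -4 ⇒ A = -4.
The right endpoint x = 11 is free, so the natural (transversality) condition is ∂L/∂y' |_{x=11} = 0, i.e. y'(11) = 0.
Compute y'(x) = A k sinh(k x) + B k cosh(k x), so
    y'(11) = A k sinh(k·11) + B k cosh(k·11) = 0
    ⇒ B = −A tanh(k·11) = 4 tanh(sqrt(11)·11).
Therefore the extremal is
    y(x) = −4 cosh(sqrt(11) x) + 4 tanh(sqrt(11)·11) sinh(sqrt(11) x).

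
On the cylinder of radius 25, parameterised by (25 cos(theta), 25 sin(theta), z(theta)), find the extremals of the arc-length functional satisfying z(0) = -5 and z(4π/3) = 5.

Parameterise the cylinder of radius R = 25 as
    r(θ) = (25 cos θ, 25 sin θ, z(θ)).
The arc-length element is
    ds = sqrt(625 + (dz/dθ)^2) dθ,
so the Lagrangian is L = sqrt(625 + z'^2).
L depends on z' only, not on z or θ, so ∂L/∂z = 0 and
    ∂L/∂z' = z' / sqrt(625 + z'^2).
The Euler-Lagrange equation gives
    d/dθ( z' / sqrt(625 + z'^2) ) = 0,
so z' is constant. Integrating once:
    z(θ) = a θ + b,
a helix on the cylinder (a straight line when the cylinder is unrolled). The constants a, b are determined by the endpoint conditions.
With endpoint conditions z(0) = -5 and z(4π/3) = 5: from z(0) = b we get b = -5, and a·4π/3 + -5 = 5 gives a = 15/(2π), so
    z(θ) = (15/(2π)) θ − 5.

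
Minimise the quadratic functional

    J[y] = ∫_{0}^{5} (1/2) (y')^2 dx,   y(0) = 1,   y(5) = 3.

The Lagrangian is L = (1/2) (y')^2.
Compute ∂L/∂y = 0, ∂L/∂y' = y'.
The Euler-Lagrange equation d/dx(∂L/∂y') − ∂L/∂y = 0 reduces to
    y'' = 0.
Its general solution is
    y(x) = A x + B,
with A, B fixed by the endpoint conditions.
Applying the endpoint conditions y(0) = 1 and y(5) = 3: solve A·0 + B = 1 and A·5 + B = 3. Subtracting gives A(5 − 0) = 3 − 1, so A = 2/5, and B = 1 − A·0 = 1. Therefore
    y(x) = (2/5) x + 1.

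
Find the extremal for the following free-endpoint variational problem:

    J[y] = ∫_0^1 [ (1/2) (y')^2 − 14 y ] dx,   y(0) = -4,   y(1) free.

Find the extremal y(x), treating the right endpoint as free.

The Lagrangian L = (1/2) (y')^2 − 14 y gives
    ∂L/∂y = −14,   ∂L/∂y' = y'.
Euler-Lagrange: d/dx(y') − (−14) = 0, i.e. y'' + 14 = 0, so
    y(x) = −(14/2) x^2 + C1 x + C2.
Fixed left endpoint y(0) = -4 ⇒ C2 = -4.
The right endpoint x = 1 is free, so the natural (transversality) condition is ∂L/∂y' |_{x=1} = 0, i.e. y'(1) = 0.
Compute y'(x) = −14 x + C1, so y'(1) = −14 + C1 = 0 ⇒ C1 = 14.
Therefore the extremal is
    y(x) = −7 x^2 + 14 x − 4.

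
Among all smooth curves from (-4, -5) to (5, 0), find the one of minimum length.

Arc-length functional: J[y] = ∫ sqrt(1 + (y')^2) dx.
Lagrangian L = sqrt(1 + (y')^2) has no explicit y dependence, so ∂L/∂y = 0 and the Euler-Lagrange equation gives
    d/dx( y' / sqrt(1 + (y')^2) ) = 0  ⇒  y' / sqrt(1 + (y')^2) = const.
Hence y' is constant, so y(x) is affine.
Fitting the endpoints (-4, -5) and (5, 0):
    slope m = (0 − (-5)) / (5 − (-4)) = 5/9,
    intercept c = (-5) − m·(-4) = -25/9.
Extremal: y(x) = (5/9) x - 25/9.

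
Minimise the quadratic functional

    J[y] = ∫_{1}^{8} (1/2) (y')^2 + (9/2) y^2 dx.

The Lagrangian is L = (1/2) (y')^2 + (9/2) y^2.
Compute ∂L/∂y = 9y, ∂L/∂y' = y'.
The Euler-Lagrange equation d/dx(∂L/∂y') − ∂L/∂y = 0 reduces to
    y'' − 9 y = 0.
Its general solution is
    y(x) = A e^(3x) + B e^(−3x),
with A, B fixed by the endpoint conditions.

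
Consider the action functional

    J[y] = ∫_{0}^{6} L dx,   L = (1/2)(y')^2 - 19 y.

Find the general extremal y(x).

The Lagrangian is L = (1/2)(y')^2 - 19 y.
∂L/∂y = -19.
∂L/∂y' = y'.
The Euler-Lagrange equation d/dx(∂L/∂y') − ∂L/∂y = 0 becomes:
    y'' + 19 = 0
General solution: y(x) = -(19/2) x^2 + A x + B, where A and B are arbitrary constants fixed by the endpoint conditions.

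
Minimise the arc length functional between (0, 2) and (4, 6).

Arc-length functional: J[y] = ∫ sqrt(1 + (y')^2) dx.
Lagrangian L = sqrt(1 + (y')^2) has no explicit y dependence, so ∂L/∂y = 0 and the Euler-Lagrange equation gives
    d/dx( y' / sqrt(1 + (y')^2) ) = 0  ⇒  y' / sqrt(1 + (y')^2) = const.
Hence y' is constant, so y(x) is affine.
Fitting the endpoints (0, 2) and (4, 6):
    slope m = (6 − 2) / (4 − 0) = 1,
    intercept c = 2 − m·0 = 2.
Extremal: y(x) = x + 2.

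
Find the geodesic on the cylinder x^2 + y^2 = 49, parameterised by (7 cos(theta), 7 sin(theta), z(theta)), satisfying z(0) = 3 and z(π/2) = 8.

Parameterise the cylinder of radius R = 7 as
    r(θ) = (7 cos θ, 7 sin θ, z(θ)).
The arc-length element is
    ds = sqrt(49 + (dz/dθ)^2) dθ,
so the Lagrangian is L = sqrt(49 + z'^2).
L depends on z' only, not on z or θ, so ∂L/∂z = 0 and
    ∂L/∂z' = z' / sqrt(49 + z'^2).
The Euler-Lagrange equation gives
    d/dθ( z' / sqrt(49 + z'^2) ) = 0,
so z' is constant. Integrating once:
    z(θ) = a θ + b,
a helix on the cylinder (a straight line when the cylinder is unrolled). The constants a, b are determined by the endpoint conditions.
With endpoint conditions z(0) = 3 and z(π/2) = 8: from z(0) = b we get b = 3, and a·π/2 + 3 = 8 gives a = 10/π, so
    z(θ) = (10/π) θ + 3.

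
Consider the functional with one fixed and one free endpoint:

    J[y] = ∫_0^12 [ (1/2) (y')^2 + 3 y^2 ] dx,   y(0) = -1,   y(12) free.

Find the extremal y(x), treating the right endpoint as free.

The Lagrangian L = (1/2) (y')^2 + 3 y^2 gives
    ∂L/∂y = 6 y,   ∂L/∂y' = y'.
Euler-Lagrange: y'' − 6 y = 0.
With k = sqrt(6), the general solution is
    y(x) = A cosh(sqrt(6) x) + B sinh(sqrt(6) x).
Fixed left endpoint y(0) = -1 ⇒ A = -1.
The right endpoint x = 12 is free, so the natural (transversality) condition is ∂L/∂y' |_{x=12} = 0, i.e. y'(12) = 0.
Compute y'(x) = A k sinh(k x) + B k cosh(k x), so
    y'(12) = A k sinh(k·12) + B k cosh(k·12) = 0
    ⇒ B = −A tanh(k·12) = tanh(sqrt(6)·12).
Therefore the extremal is
    y(x) = −cosh(sqrt(6) x) + tanh(sqrt(6)·12) sinh(sqrt(6) x).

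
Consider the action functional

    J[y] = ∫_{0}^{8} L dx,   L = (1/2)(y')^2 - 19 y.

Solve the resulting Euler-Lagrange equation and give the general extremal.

The Lagrangian is L = (1/2)(y')^2 - 19 y.
∂L/∂y = -19.
∂L/∂y' = y'.
The Euler-Lagrange equation d/dx(∂L/∂y') − ∂L/∂y = 0 becomes:
    y'' + 19 = 0
General solution: y(x) = -(19/2) x^2 + A x + B, where A and B are arbitrary constants fixed by the endpoint conditions.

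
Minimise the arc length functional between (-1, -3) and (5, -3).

Arc-length functional: J[y] = ∫ sqrt(1 + (y')^2) dx.
Lagrangian L = sqrt(1 + (y')^2) has no explicit y dependence, so ∂L/∂y = 0 and the Euler-Lagrange equation gives
    d/dx( y' / sqrt(1 + (y')^2) ) = 0  ⇒  y' / sqrt(1 + (y')^2) = const.
Hence y' is constant, so y(x) is affine.
Fitting the endpoints (-1, -3) and (5, -3):
    slope m = ((-3) − (-3)) / (5 − (-1)) = 0,
    intercept c = (-3) − m·(-1) = -3.
Extremal: y(x) = -3.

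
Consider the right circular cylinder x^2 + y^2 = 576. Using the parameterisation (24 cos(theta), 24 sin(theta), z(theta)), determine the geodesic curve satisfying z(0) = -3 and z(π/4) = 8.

Parameterise the cylinder of radius R = 24 as
    r(θ) = (24 cos θ, 24 sin θ, z(θ)).
The arc-length element is
    ds = sqrt(576 + (dz/dθ)^2) dθ,
so the Lagrangian is L = sqrt(576 + z'^2).
L depends on z' only, not on z or θ, so ∂L/∂z = 0 and
    ∂L/∂z' = z' / sqrt(576 + z'^2).
The Euler-Lagrange equation gives
    d/dθ( z' / sqrt(576 + z'^2) ) = 0,
so z' is constant. Integrating once:
    z(θ) = a θ + b,
a helix on the cylinder (a straight line when the cylinder is unrolled). The constants a, b are determined by the endpoint conditions.
With endpoint conditions z(0) = -3 and z(π/4) = 8: from z(0) = b we get b = -3, and a·π/4 + -3 = 8 gives a = 44/π, so
    z(θ) = (44/π) θ − 3.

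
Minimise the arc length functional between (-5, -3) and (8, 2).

Arc-length functional: J[y] = ∫ sqrt(1 + (y')^2) dx.
Lagrangian L = sqrt(1 + (y')^2) has no explicit y dependence, so ∂L/∂y = 0 and the Euler-Lagrange equation gives
    d/dx( y' / sqrt(1 + (y')^2) ) = 0  ⇒  y' / sqrt(1 + (y')^2) = const.
Hence y' is constant, so y(x) is affine.
Fitting the endpoints (-5, -3) and (8, 2):
    slope m = (2 − (-3)) / (8 − (-5)) = 5/13,
    intercept c = (-3) − m·(-5) = -14/13.
Extremal: y(x) = (5/13) x - 14/13.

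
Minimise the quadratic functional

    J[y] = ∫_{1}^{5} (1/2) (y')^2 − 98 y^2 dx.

The Lagrangian is L = (1/2) (y')^2 − 98 y^2.
Compute ∂L/∂y = -196y, ∂L/∂y' = y'.
The Euler-Lagrange equation d/dx(∂L/∂y') − ∂L/∂y = 0 reduces to
    y'' + 196 y = 0.
Its general solution is
    y(x) = A sin(14x) + B cos(14x),
with A, B fixed by the endpoint conditions.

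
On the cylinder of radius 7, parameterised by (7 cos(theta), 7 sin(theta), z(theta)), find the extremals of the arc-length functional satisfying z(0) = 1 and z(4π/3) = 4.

Parameterise the cylinder of radius R = 7 as
    r(θ) = (7 cos θ, 7 sin θ, z(θ)).
The arc-length element is
    ds = sqrt(49 + (dz/dθ)^2) dθ,
so the Lagrangian is L = sqrt(49 + z'^2).
L depends on z' only, not on z or θ, so ∂L/∂z = 0 and
    ∂L/∂z' = z' / sqrt(49 + z'^2).
The Euler-Lagrange equation gives
    d/dθ( z' / sqrt(49 + z'^2) ) = 0,
so z' is constant. Integrating once:
    z(θ) = a θ + b,
a helix on the cylinder (a straight line when the cylinder is unrolled). The constants a, b are determined by the endpoint conditions.
With endpoint conditions z(0) = 1 and z(4π/3) = 4: from z(0) = b we get b = 1, and a·4π/3 + 1 = 4 gives a = 9/(4π), so
    z(θ) = (9/(4π)) θ + 1.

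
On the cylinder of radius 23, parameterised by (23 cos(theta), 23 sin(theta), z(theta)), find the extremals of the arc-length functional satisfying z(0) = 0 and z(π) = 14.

Parameterise the cylinder of radius R = 23 as
    r(θ) = (23 cos θ, 23 sin θ, z(θ)).
The arc-length element is
    ds = sqrt(529 + (dz/dθ)^2) dθ,
so the Lagrangian is L = sqrt(529 + z'^2).
L depends on z' only, not on z or θ, so ∂L/∂z = 0 and
    ∂L/∂z' = z' / sqrt(529 + z'^2).
The Euler-Lagrange equation gives
    d/dθ( z' / sqrt(529 + z'^2) ) = 0,
so z' is constant. Integrating once:
    z(θ) = a θ + b,
a helix on the cylinder (a straight line when the cylinder is unrolled). The constants a, b are determined by the endpoint conditions.
With endpoint conditions z(0) = 0 and z(π) = 14: from z(0) = b we get b = 0, and a·π + 0 = 14 gives a = 14/π, so
    z(θ) = (14/π) θ.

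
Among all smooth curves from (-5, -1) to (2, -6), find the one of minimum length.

Arc-length functional: J[y] = ∫ sqrt(1 + (y')^2) dx.
Lagrangian L = sqrt(1 + (y')^2) has no explicit y dependence, so ∂L/∂y = 0 and the Euler-Lagrange equation gives
    d/dx( y' / sqrt(1 + (y')^2) ) = 0  ⇒  y' / sqrt(1 + (y')^2) = const.
Hence y' is constant, so y(x) is affine.
Fitting the endpoints (-5, -1) and (2, -6):
    slope m = ((-6) − (-1)) / (2 − (-5)) = -5/7,
    intercept c = (-1) − m·(-5) = -32/7.
Extremal: y(x) = (-5/7) x - 32/7.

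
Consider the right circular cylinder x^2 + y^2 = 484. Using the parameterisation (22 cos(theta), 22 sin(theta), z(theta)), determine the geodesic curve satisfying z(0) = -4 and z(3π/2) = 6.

Parameterise the cylinder of radius R = 22 as
    r(θ) = (22 cos θ, 22 sin θ, z(θ)).
The arc-length element is
    ds = sqrt(484 + (dz/dθ)^2) dθ,
so the Lagrangian is L = sqrt(484 + z'^2).
L depends on z' only, not on z or θ, so ∂L/∂z = 0 and
    ∂L/∂z' = z' / sqrt(484 + z'^2).
The Euler-Lagrange equation gives
    d/dθ( z' / sqrt(484 + z'^2) ) = 0,
so z' is constant. Integrating once:
    z(θ) = a θ + b,
a helix on the cylinder (a straight line when the cylinder is unrolled). The constants a, b are determined by the endpoint conditions.
With endpoint conditions z(0) = -4 and z(3π/2) = 6: from z(0) = b we get b = -4, and a·3π/2 + -4 = 6 gives a = 20/(3π), so
    z(θ) = (20/(3π)) θ − 4.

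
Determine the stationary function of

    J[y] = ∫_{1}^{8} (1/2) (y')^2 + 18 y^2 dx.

The Lagrangian is L = (1/2) (y')^2 + 18 y^2.
Compute ∂L/∂y = 36y, ∂L/∂y' = y'.
The Euler-Lagrange equation d/dx(∂L/∂y') − ∂L/∂y = 0 reduces to
    y'' − 36 y = 0.
Its general solution is
    y(x) = A e^(6x) + B e^(−6x),
with A, B fixed by the endpoint conditions.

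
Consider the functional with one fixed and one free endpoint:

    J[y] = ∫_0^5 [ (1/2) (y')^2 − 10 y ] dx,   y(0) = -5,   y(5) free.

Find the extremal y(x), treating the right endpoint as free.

The Lagrangian L = (1/2) (y')^2 − 10 y gives
    ∂L/∂y = −10,   ∂L/∂y' = y'.
Euler-Lagrange: d/dx(y') − (−10) = 0, i.e. y'' + 10 = 0, so
    y(x) = −(10/2) x^2 + C1 x + C2.
Fixed left endpoint y(0) = -5 ⇒ C2 = -5.
The right endpoint x = 5 is free, so the natural (transversality) condition is ∂L/∂y' |_{x=5} = 0, i.e. y'(5) = 0.
Compute y'(x) = −10 x + C1, so y'(5) = −50 + C1 = 0 ⇒ C1 = 50.
Therefore the extremal is
    y(x) = −5 x^2 + 50 x − 5.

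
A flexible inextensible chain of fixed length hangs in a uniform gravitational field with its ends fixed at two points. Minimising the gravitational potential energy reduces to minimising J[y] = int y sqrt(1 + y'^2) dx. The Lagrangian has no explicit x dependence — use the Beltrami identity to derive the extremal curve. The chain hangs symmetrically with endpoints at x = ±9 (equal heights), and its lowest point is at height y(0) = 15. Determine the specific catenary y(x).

The Lagrangian L(y, y') = y sqrt(1 + y'^2) has no explicit x dependence, so the Beltrami identity applies:
    L − y' ∂L/∂y' = C.
Compute ∂L/∂y' = y · y' / sqrt(1 + y'^2). Then
    L − y' ∂L/∂y'
    = y sqrt(1 + y'^2) − y · y'^2 / sqrt(1 + y'^2)
    = y (1 + y'^2 − y'^2) / sqrt(1 + y'^2)
    = y / sqrt(1 + y'^2) = C.
Squaring gives y^2 = C^2 (1 + y'^2), i.e.
    y'^2 = y^2 / C^2 − 1.
Separating variables,
    dy / sqrt(y^2 − C^2) = dx / C,
and integrating gives arccosh(y / C) = (x − a)/C, so
    y(x) = C cosh((x − a)/C),
the catenary. The constants C and a are fixed by the two endpoint conditions (and, for the hanging-chain problem, the length constraint selects C).
Now fit the given data. The endpoints x = ±9 are symmetric at equal height, so the catenary is even about its minimum: a = 0 and y(x) = C cosh(x/C). The lowest point is y(0) = C cosh(0) = C, and we are told y(0) = 15, so C = 15. Therefore
    y(x) = 15 cosh(x/15),
and at the endpoints
    y(±9) = 15 cosh(9/15).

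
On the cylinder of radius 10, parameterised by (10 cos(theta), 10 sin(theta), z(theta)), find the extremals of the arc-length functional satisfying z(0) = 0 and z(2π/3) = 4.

Parameterise the cylinder of radius R = 10 as
    r(θ) = (10 cos θ, 10 sin θ, z(θ)).
The arc-length element is
    ds = sqrt(100 + (dz/dθ)^2) dθ,
so the Lagrangian is L = sqrt(100 + z'^2).
L depends on z' only, not on z or θ, so ∂L/∂z = 0 and
    ∂L/∂z' = z' / sqrt(100 + z'^2).
The Euler-Lagrange equation gives
    d/dθ( z' / sqrt(100 + z'^2) ) = 0,
so z' is constant. Integrating once:
    z(θ) = a θ + b,
a helix on the cylinder (a straight line when the cylinder is unrolled). The constants a, b are determined by the endpoint conditions.
With endpoint conditions z(0) = 0 and z(2π/3) = 4: from z(0) = b we get b = 0, and a·2π/3 + 0 = 4 gives a = 6/π, so
    z(θ) = (6/π) θ.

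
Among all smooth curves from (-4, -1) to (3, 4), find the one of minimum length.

Arc-length functional: J[y] = ∫ sqrt(1 + (y')^2) dx.
Lagrangian L = sqrt(1 + (y')^2) has no explicit y dependence, so ∂L/∂y = 0 and the Euler-Lagrange equation gives
    d/dx( y' / sqrt(1 + (y')^2) ) = 0  ⇒  y' / sqrt(1 + (y')^2) = const.
Hence y' is constant, so y(x) is affine.
Fitting the endpoints (-4, -1) and (3, 4):
    slope m = (4 − (-1)) / (3 − (-4)) = 5/7,
    intercept c = (-1) − m·(-4) = 13/7.
Extremal: y(x) = (5/7) x + 13/7.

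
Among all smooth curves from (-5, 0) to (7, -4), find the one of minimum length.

Arc-length functional: J[y] = ∫ sqrt(1 + (y')^2) dx.
Lagrangian L = sqrt(1 + (y')^2) has no explicit y dependence, so ∂L/∂y = 0 and the Euler-Lagrange equation gives
    d/dx( y' / sqrt(1 + (y')^2) ) = 0  ⇒  y' / sqrt(1 + (y')^2) = const.
Hence y' is constant, so y(x) is affine.
Fitting the endpoints (-5, 0) and (7, -4):
    slope m = ((-4) − 0) / (7 − (-5)) = -1/3,
    intercept c = 0 − m·(-5) = -5/3.
Extremal: y(x) = (-1/3) x - 5/3.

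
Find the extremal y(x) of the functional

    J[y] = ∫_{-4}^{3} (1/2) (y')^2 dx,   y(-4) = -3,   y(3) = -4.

The Lagrangian is L = (1/2) (y')^2.
Compute ∂L/∂y = 0, ∂L/∂y' = y'.
The Euler-Lagrange equation d/dx(∂L/∂y') − ∂L/∂y = 0 reduces to
    y'' = 0.
Its general solution is
    y(x) = A x + B,
with A, B fixed by the endpoint conditions.
Applying the endpoint conditions y(-4) = -3 and y(3) = -4: solve A·-4 + B = -3 and A·3 + B = -4. Subtracting gives A(3 − -4) = -4 − -3, so A = -1/7, and B = -3 − A·-4 = -25/7. Therefore
    y(x) = (-1/7) x - 25/7.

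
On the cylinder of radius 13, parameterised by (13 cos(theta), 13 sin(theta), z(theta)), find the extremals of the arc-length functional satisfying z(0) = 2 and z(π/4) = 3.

Parameterise the cylinder of radius R = 13 as
    r(θ) = (13 cos θ, 13 sin θ, z(θ)).
The arc-length element is
    ds = sqrt(169 + (dz/dθ)^2) dθ,
so the Lagrangian is L = sqrt(169 + z'^2).
L depends on z' only, not on z or θ, so ∂L/∂z = 0 and
    ∂L/∂z' = z' / sqrt(169 + z'^2).
The Euler-Lagrange equation gives
    d/dθ( z' / sqrt(169 + z'^2) ) = 0,
so z' is constant. Integrating once:
    z(θ) = a θ + b,
a helix on the cylinder (a straight line when the cylinder is unrolled). The constants a, b are determined by the endpoint conditions.
With endpoint conditions z(0) = 2 and z(π/4) = 3: from z(0) = b we get b = 2, and a·π/4 + 2 = 3 gives a = 4/π, so
    z(θ) = (4/π) θ + 2.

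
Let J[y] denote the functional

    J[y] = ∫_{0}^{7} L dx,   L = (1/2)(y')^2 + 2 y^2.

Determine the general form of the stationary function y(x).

The Lagrangian is L = (1/2)(y')^2 + 2 y^2.
∂L/∂y = 4y.
∂L/∂y' = y'.
The Euler-Lagrange equation d/dx(∂L/∂y') − ∂L/∂y = 0 becomes:
    y'' - 4 y = 0
General solution: y(x) = A e^(2x) + B e^(-2x), where A and B are arbitrary constants fixed by the endpoint conditions.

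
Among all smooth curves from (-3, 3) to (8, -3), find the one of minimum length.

Arc-length functional: J[y] = ∫ sqrt(1 + (y')^2) dx.
Lagrangian L = sqrt(1 + (y')^2) has no explicit y dependence, so ∂L/∂y = 0 and the Euler-Lagrange equation gives
    d/dx( y' / sqrt(1 + (y')^2) ) = 0  ⇒  y' / sqrt(1 + (y')^2) = const.
Hence y' is constant, so y(x) is affine.
Fitting the endpoints (-3, 3) and (8, -3):
    slope m = ((-3) − 3) / (8 − (-3)) = -6/11,
    intercept c = 3 − m·(-3) = 15/11.
Extremal: y(x) = (-6/11) x + 15/11.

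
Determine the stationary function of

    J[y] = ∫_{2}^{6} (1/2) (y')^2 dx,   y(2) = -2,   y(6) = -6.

The Lagrangian is L = (1/2) (y')^2.
Compute ∂L/∂y = 0, ∂L/∂y' = y'.
The Euler-Lagrange equation d/dx(∂L/∂y') − ∂L/∂y = 0 reduces to
    y'' = 0.
Its general solution is
    y(x) = A x + B,
with A, B fixed by the endpoint conditions.
Applying the endpoint conditions y(2) = -2 and y(6) = -6: solve A·2 + B = -2 and A·6 + B = -6. Subtracting gives A(6 − 2) = -6 − -2, so A = -1, and B = -2 − A·2 = 0. Therefore
    y(x) = -x.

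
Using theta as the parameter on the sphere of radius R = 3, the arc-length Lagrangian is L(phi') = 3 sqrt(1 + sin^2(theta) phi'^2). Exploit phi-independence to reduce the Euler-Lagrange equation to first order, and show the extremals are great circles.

On the sphere of radius R = 3 with spherical coordinates (θ, φ), the induced metric is
    ds^2 = 9(dθ^2 + sin^2(θ) dφ^2).
Parameterise by θ; the arc-length functional is
    J[φ] = ∫ 3 sqrt(1 + sin^2(θ) (dφ/dθ)^2) dθ,
so L = 3 sqrt(1 + sin^2(θ) φ'^2). Compute
    ∂L/∂φ = 0  (L has no explicit φ dependence),
    ∂L/∂φ' = 3 sin^2(θ) φ' / sqrt(1 + sin^2(θ) φ'^2).
Since ∂L/∂φ = 0, the Euler-Lagrange equation
    d/dθ(∂L/∂φ') − ∂L/∂φ = 0
reduces to d/dθ(∂L/∂φ') = 0, i.e. the momentum conjugate to φ is conserved:
    3 sin^2(θ) φ' / sqrt(1 + sin^2(θ) φ'^2) = C.
The overall factor of 3 is constant, so dividing through gives Clairaut's relation sin^2(θ) φ' / sqrt(1 + sin^2(θ) φ'^2) = C' (with C' = C/3). Solving for φ' and integrating gives the great-circle family
    cot(θ) = A cos(φ − φ_0),
i.e. the intersection of the sphere with a plane through the origin. The two constants A and φ_0 (equivalently C and one phase) are fixed by the two endpoint conditions.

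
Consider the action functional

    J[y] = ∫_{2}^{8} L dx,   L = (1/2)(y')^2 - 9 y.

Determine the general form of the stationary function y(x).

The Lagrangian is L = (1/2)(y')^2 - 9 y.
∂L/∂y = -9.
∂L/∂y' = y'.
The Euler-Lagrange equation d/dx(∂L/∂y') − ∂L/∂y = 0 becomes:
    y'' + 9 = 0
General solution: y(x) = -(9/2) x^2 + A x + B, where A and B are arbitrary constants fixed by the endpoint conditions.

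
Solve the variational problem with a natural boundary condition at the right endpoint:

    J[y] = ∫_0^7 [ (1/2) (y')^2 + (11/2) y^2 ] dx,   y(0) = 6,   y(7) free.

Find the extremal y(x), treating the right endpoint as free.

The Lagrangian L = (1/2) (y')^2 + (11/2) y^2 gives
    ∂L/∂y = 11 y,   ∂L/∂y' = y'.
Euler-Lagrange: y'' − 11 y = 0.
With k = sqrt(11), the general solution is
    y(x) = A cosh(sqrt(11) x) + B sinh(sqrt(11) x).
Fixed left endpoint y(0) = 6 ⇒ A = 6.
The right endpoint x = 7 is free, so the natural (transversality) condition is ∂L/∂y' |_{x=7} = 0, i.e. y'(7) = 0.
Compute y'(x) = A k sinh(k x) + B k cosh(k x), so
    y'(7) = A k sinh(k·7) + B k cosh(k·7) = 0
    ⇒ B = −A tanh(k·7) = − 6 tanh(sqrt(11)·7).
Therefore the extremal is
    y(x) = 6 cosh(sqrt(11) x) − 6 tanh(sqrt(11)·7) sinh(sqrt(11) x).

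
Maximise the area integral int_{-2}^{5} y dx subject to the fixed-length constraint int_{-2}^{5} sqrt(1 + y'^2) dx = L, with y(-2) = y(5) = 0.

Set up the augmented Lagrangian using a multiplier λ for the length constraint:
    F(y, y') = y − λ sqrt(1 + y'^2).
F has no explicit x dependence, so the Beltrami identity yields a first integral
    F − y' ∂F/∂y' = C.
Compute ∂F/∂y' = −λ y' / sqrt(1 + y'^2). Then
    y − λ sqrt(1 + y'^2) + λ y'^2 / sqrt(1 + y'^2) = C
    ⇒  y − λ / sqrt(1 + y'^2) = C.
Solving for y' and integrating gives
    (x − a)^2 + (y − b)^2 = λ^2,
a circular arc of radius λ. The constants a, b are determined by the endpoint conditions y(-2) = y(5) = 0, and λ is fixed implicitly by the length constraint
    ∫_{-2}^{5} sqrt(1 + y'^2) dx = L.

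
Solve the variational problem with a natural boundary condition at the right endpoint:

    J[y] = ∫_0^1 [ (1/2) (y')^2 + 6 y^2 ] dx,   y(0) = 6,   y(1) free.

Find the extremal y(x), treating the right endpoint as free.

The Lagrangian L = (1/2) (y')^2 + 6 y^2 gives
    ∂L/∂y = 12 y,   ∂L/∂y' = y'.
Euler-Lagrange: y'' − 12 y = 0.
With k = sqrt(12), the general solution is
    y(x) = A cosh(sqrt(12) x) + B sinh(sqrt(12) x).
Fixed left endpoint y(0) = 6 ⇒ A = 6.
The right endpoint x = 1 is free, so the natural (transversality) condition is ∂L/∂y' |_{x=1} = 0, i.e. y'(1) = 0.
Compute y'(x) = A k sinh(k x) + B k cosh(k x), so
    y'(1) = A k sinh(k·1) + B k cosh(k·1) = 0
    ⇒ B = −A tanh(k·1) = − 6 tanh(sqrt(12)·1).
Therefore the extremal is
    y(x) = 6 cosh(sqrt(12) x) − 6 tanh(sqrt(12)·1) sinh(sqrt(12) x).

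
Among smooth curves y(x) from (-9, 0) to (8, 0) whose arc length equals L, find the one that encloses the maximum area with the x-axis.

Set up the augmented Lagrangian using a multiplier λ for the length constraint:
    F(y, y') = y − λ sqrt(1 + y'^2).
F has no explicit x dependence, so the Beltrami identity yields a first integral
    F − y' ∂F/∂y' = C.
Compute ∂F/∂y' = −λ y' / sqrt(1 + y'^2). Then
    y − λ sqrt(1 + y'^2) + λ y'^2 / sqrt(1 + y'^2) = C
    ⇒  y − λ / sqrt(1 + y'^2) = C.
Solving for y' and integrating gives
    (x − a)^2 + (y − b)^2 = λ^2,
a circular arc of radius λ. The constants a, b are determined by the endpoint conditions y(-9) = y(8) = 0, and λ is fixed implicitly by the length constraint
    ∫_{-9}^{8} sqrt(1 + y'^2) dx = L.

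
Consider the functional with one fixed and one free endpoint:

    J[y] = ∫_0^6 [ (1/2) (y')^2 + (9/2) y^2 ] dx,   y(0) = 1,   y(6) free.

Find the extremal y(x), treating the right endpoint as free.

The Lagrangian L = (1/2) (y')^2 + (9/2) y^2 gives
    ∂L/∂y = 9 y,   ∂L/∂y' = y'.
Euler-Lagrange: y'' − 9 y = 0.
With k = 3, the general solution is
    y(x) = A cosh(3 x) + B sinh(3 x).
Fixed left endpoint y(0) = 1 ⇒ A = 1.
The right endpoint x = 6 is free, so the natural (transversality) condition is ∂L/∂y' |_{x=6} = 0, i.e. y'(6) = 0.
Compute y'(x) = A k sinh(k x) + B k cosh(k x), so
    y'(6) = A k sinh(k·6) + B k cosh(k·6) = 0
    ⇒ B = −A tanh(k·6) = − tanh(3·6).
Therefore the extremal is
    y(x) = cosh(3 x) − tanh(3·6) sinh(3 x).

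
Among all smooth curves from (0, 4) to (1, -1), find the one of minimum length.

Arc-length functional: J[y] = ∫ sqrt(1 + (y')^2) dx.
Lagrangian L = sqrt(1 + (y')^2) has no explicit y dependence, so ∂L/∂y = 0 and the Euler-Lagrange equation gives
    d/dx( y' / sqrt(1 + (y')^2) ) = 0  ⇒  y' / sqrt(1 + (y')^2) = const.
Hence y' is constant, so y(x) is affine.
Fitting the endpoints (0, 4) and (1, -1):
    slope m = ((-1) − 4) / (1 − 0) = -5,
    intercept c = 4 − m·0 = 4.
Extremal: y(x) = -5 x + 4.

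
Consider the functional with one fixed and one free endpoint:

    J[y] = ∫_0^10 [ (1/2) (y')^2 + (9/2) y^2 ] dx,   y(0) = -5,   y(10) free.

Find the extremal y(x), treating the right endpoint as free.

The Lagrangian L = (1/2) (y')^2 + (9/2) y^2 gives
    ∂L/∂y = 9 y,   ∂L/∂y' = y'.
Euler-Lagrange: y'' − 9 y = 0.
With k = 3, the general solution is
    y(x) = A cosh(3 x) + B sinh(3 x).
Fixed left endpoint y(0) = -5 ⇒ A = -5.
The right endpoint x = 10 is free, so the natural (transversality) condition is ∂L/∂y' |_{x=10} = 0, i.e. y'(10) = 0.
Compute y'(x) = A k sinh(k x) + B k cosh(k x), so
    y'(10) = A k sinh(k·10) + B k cosh(k·10) = 0
    ⇒ B = −A tanh(k·10) = 5 tanh(3·10).
Therefore the extremal is
    y(x) = −5 cosh(3 x) + 5 tanh(3·10) sinh(3 x).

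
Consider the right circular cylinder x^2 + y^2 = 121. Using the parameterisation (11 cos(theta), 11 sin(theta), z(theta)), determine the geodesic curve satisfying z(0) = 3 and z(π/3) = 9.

Parameterise the cylinder of radius R = 11 as
    r(θ) = (11 cos θ, 11 sin θ, z(θ)).
The arc-length element is
    ds = sqrt(121 + (dz/dθ)^2) dθ,
so the Lagrangian is L = sqrt(121 + z'^2).
L depends on z' only, not on z or θ, so ∂L/∂z = 0 and
    ∂L/∂z' = z' / sqrt(121 + z'^2).
The Euler-Lagrange equation gives
    d/dθ( z' / sqrt(121 + z'^2) ) = 0,
so z' is constant. Integrating once:
    z(θ) = a θ + b,
a helix on the cylinder (a straight line when the cylinder is unrolled). The constants a, b are determined by the endpoint conditions.
With endpoint conditions z(0) = 3 and z(π/3) = 9: from z(0) = b we get b = 3, and a·π/3 + 3 = 9 gives a = 18/π, so
    z(θ) = (18/π) θ + 3.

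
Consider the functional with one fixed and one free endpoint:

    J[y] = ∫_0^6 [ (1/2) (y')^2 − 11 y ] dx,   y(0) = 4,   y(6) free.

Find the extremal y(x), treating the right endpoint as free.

The Lagrangian L = (1/2) (y')^2 − 11 y gives
    ∂L/∂y = −11,   ∂L/∂y' = y'.
Euler-Lagrange: d/dx(y') − (−11) = 0, i.e. y'' + 11 = 0, so
    y(x) = −(11/2) x^2 + C1 x + C2.
Fixed left endpoint y(0) = 4 ⇒ C2 = 4.
The right endpoint x = 6 is free, so the natural (transversality) condition is ∂L/∂y' |_{x=6} = 0, i.e. y'(6) = 0.
Compute y'(x) = −11 x + C1, so y'(6) = −66 + C1 = 0 ⇒ C1 = 66.
Therefore the extremal is
    y(x) = −(11/2) x^2 + 66 x + 4.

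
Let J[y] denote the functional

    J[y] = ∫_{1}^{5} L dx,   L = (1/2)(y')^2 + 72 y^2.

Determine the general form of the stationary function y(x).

The Lagrangian is L = (1/2)(y')^2 + 72 y^2.
∂L/∂y = 144y.
∂L/∂y' = y'.
The Euler-Lagrange equation d/dx(∂L/∂y') − ∂L/∂y = 0 becomes:
    y'' - 144 y = 0
General solution: y(x) = A e^(12x) + B e^(-12x), where A and B are arbitrary constants fixed by the endpoint conditions.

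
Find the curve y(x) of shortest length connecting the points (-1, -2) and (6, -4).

Arc-length functional: J[y] = ∫ sqrt(1 + (y')^2) dx.
Lagrangian L = sqrt(1 + (y')^2) has no explicit y dependence, so ∂L/∂y = 0 and the Euler-Lagrange equation gives
    d/dx( y' / sqrt(1 + (y')^2) ) = 0  ⇒  y' / sqrt(1 + (y')^2) = const.
Hence y' is constant, so y(x) is affine.
Fitting the endpoints (-1, -2) and (6, -4):
    slope m = ((-4) − (-2)) / (6 − (-1)) = -2/7,
    intercept c = (-2) − m·(-1) = -16/7.
Extremal: y(x) = (-2/7) x - 16/7.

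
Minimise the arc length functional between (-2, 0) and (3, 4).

Arc-length functional: J[y] = ∫ sqrt(1 + (y')^2) dx.
Lagrangian L = sqrt(1 + (y')^2) has no explicit y dependence, so ∂L/∂y = 0 and the Euler-Lagrange equation gives
    d/dx( y' / sqrt(1 + (y')^2) ) = 0  ⇒  y' / sqrt(1 + (y')^2) = const.
Hence y' is constant, so y(x) is affine.
Fitting the endpoints (-2, 0) and (3, 4):
    slope m = (4 − 0) / (3 − (-2)) = 4/5,
    intercept c = 0 − m·(-2) = 8/5.
Extremal: y(x) = (4/5) x + 8/5.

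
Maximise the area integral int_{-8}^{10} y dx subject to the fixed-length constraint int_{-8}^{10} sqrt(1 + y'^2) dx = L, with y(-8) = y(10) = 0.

Set up the augmented Lagrangian using a multiplier λ for the length constraint:
    F(y, y') = y − λ sqrt(1 + y'^2).
F has no explicit x dependence, so the Beltrami identity yields a first integral
    F − y' ∂F/∂y' = C.
Compute ∂F/∂y' = −λ y' / sqrt(1 + y'^2). Then
    y − λ sqrt(1 + y'^2) + λ y'^2 / sqrt(1 + y'^2) = C
    ⇒  y − λ / sqrt(1 + y'^2) = C.
Solving for y' and integrating gives
    (x − a)^2 + (y − b)^2 = λ^2,
a circular arc of radius λ. The constants a, b are determined by the endpoint conditions y(-8) = y(10) = 0, and λ is fixed implicitly by the length constraint
    ∫_{-8}^{10} sqrt(1 + y'^2) dx = L.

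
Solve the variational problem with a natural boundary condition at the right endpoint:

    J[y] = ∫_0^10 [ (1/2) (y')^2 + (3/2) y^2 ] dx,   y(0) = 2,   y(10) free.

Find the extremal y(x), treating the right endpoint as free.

The Lagrangian L = (1/2) (y')^2 + (3/2) y^2 gives
    ∂L/∂y = 3 y,   ∂L/∂y' = y'.
Euler-Lagrange: y'' − 3 y = 0.
With k = sqrt(3), the general solution is
    y(x) = A cosh(sqrt(3) x) + B sinh(sqrt(3) x).
Fixed left endpoint y(0) = 2 ⇒ A = 2.
The right endpoint x = 10 is free, so the natural (transversality) condition is ∂L/∂y' |_{x=10} = 0, i.e. y'(10) = 0.
Compute y'(x) = A k sinh(k x) + B k cosh(k x), so
    y'(10) = A k sinh(k·10) + B k cosh(k·10) = 0
    ⇒ B = −A tanh(k·10) = − 2 tanh(sqrt(3)·10).
Therefore the extremal is
    y(x) = 2 cosh(sqrt(3) x) − 2 tanh(sqrt(3)·10) sinh(sqrt(3) x).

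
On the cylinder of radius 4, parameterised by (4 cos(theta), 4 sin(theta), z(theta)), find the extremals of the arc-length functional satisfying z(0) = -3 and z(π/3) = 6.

Parameterise the cylinder of radius R = 4 as
    r(θ) = (4 cos θ, 4 sin θ, z(θ)).
The arc-length element is
    ds = sqrt(16 + (dz/dθ)^2) dθ,
so the Lagrangian is L = sqrt(16 + z'^2).
L depends on z' only, not on z or θ, so ∂L/∂z = 0 and
    ∂L/∂z' = z' / sqrt(16 + z'^2).
The Euler-Lagrange equation gives
    d/dθ( z' / sqrt(16 + z'^2) ) = 0,
so z' is constant. Integrating once:
    z(θ) = a θ + b,
a helix on the cylinder (a straight line when the cylinder is unrolled). The constants a, b are determined by the endpoint conditions.
With endpoint conditions z(0) = -3 and z(π/3) = 6: from z(0) = b we get b = -3, and a·π/3 + -3 = 6 gives a = 27/π, so
    z(θ) = (27/π) θ − 3.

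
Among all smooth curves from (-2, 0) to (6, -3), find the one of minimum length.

Arc-length functional: J[y] = ∫ sqrt(1 + (y')^2) dx.
Lagrangian L = sqrt(1 + (y')^2) has no explicit y dependence, so ∂L/∂y = 0 and the Euler-Lagrange equation gives
    d/dx( y' / sqrt(1 + (y')^2) ) = 0  ⇒  y' / sqrt(1 + (y')^2) = const.
Hence y' is constant, so y(x) is affine.
Fitting the endpoints (-2, 0) and (6, -3):
    slope m = ((-3) − 0) / (6 − (-2)) = -3/8,
    intercept c = 0 − m·(-2) = -3/4.
Extremal: y(x) = (-3/8) x - 3/4.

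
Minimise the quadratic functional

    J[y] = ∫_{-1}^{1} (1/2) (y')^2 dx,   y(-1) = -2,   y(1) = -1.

The Lagrangian is L = (1/2) (y')^2.
Compute ∂L/∂y = 0, ∂L/∂y' = y'.
The Euler-Lagrange equation d/dx(∂L/∂y') − ∂L/∂y = 0 reduces to
    y'' = 0.
Its general solution is
    y(x) = A x + B,
with A, B fixed by the endpoint conditions.
Applying the endpoint conditions y(-1) = -2 and y(1) = -1: solve A·-1 + B = -2 and A·1 + B = -1. Subtracting gives A(1 − -1) = -1 − -2, so A = 1/2, and B = -2 − A·-1 = -3/2. Therefore
    y(x) = (1/2) x - 3/2.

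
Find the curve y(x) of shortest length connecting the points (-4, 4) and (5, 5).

Arc-length functional: J[y] = ∫ sqrt(1 + (y')^2) dx.
Lagrangian L = sqrt(1 + (y')^2) has no explicit y dependence, so ∂L/∂y = 0 and the Euler-Lagrange equation gives
    d/dx( y' / sqrt(1 + (y')^2) ) = 0  ⇒  y' / sqrt(1 + (y')^2) = const.
Hence y' is constant, so y(x) is affine.
Fitting the endpoints (-4, 4) and (5, 5):
    slope m = (5 − 4) / (5 − (-4)) = 1/9,
    intercept c = 4 − m·(-4) = 40/9.
Extremal: y(x) = (1/9) x + 40/9.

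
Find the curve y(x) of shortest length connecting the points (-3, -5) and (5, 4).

Arc-length functional: J[y] = ∫ sqrt(1 + (y')^2) dx.
Lagrangian L = sqrt(1 + (y')^2) has no explicit y dependence, so ∂L/∂y = 0 and the Euler-Lagrange equation gives
    d/dx( y' / sqrt(1 + (y')^2) ) = 0  ⇒  y' / sqrt(1 + (y')^2) = const.
Hence y' is constant, so y(x) is affine.
Fitting the endpoints (-3, -5) and (5, 4):
    slope m = (4 − (-5)) / (5 − (-3)) = 9/8,
    intercept c = (-5) − m·(-3) = -13/8.
Extremal: y(x) = (9/8) x - 13/8.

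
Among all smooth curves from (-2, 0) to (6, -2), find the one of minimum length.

Arc-length functional: J[y] = ∫ sqrt(1 + (y')^2) dx.
Lagrangian L = sqrt(1 + (y')^2) has no explicit y dependence, so ∂L/∂y = 0 and the Euler-Lagrange equation gives
    d/dx( y' / sqrt(1 + (y')^2) ) = 0  ⇒  y' / sqrt(1 + (y')^2) = const.
Hence y' is constant, so y(x) is affine.
Fitting the endpoints (-2, 0) and (6, -2):
    slope m = ((-2) − 0) / (6 − (-2)) = -1/4,
    intercept c = 0 − m·(-2) = -1/2.
Extremal: y(x) = (-1/4) x - 1/2.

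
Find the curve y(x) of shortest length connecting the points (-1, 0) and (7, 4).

Arc-length functional: J[y] = ∫ sqrt(1 + (y')^2) dx.
Lagrangian L = sqrt(1 + (y')^2) has no explicit y dependence, so ∂L/∂y = 0 and the Euler-Lagrange equation gives
    d/dx( y' / sqrt(1 + (y')^2) ) = 0  ⇒  y' / sqrt(1 + (y')^2) = const.
Hence y' is constant, so y(x) is affine.
Fitting the endpoints (-1, 0) and (7, 4):
    slope m = (4 − 0) / (7 − (-1)) = 1/2,
    intercept c = 0 − m·(-1) = 1/2.
Extremal: y(x) = (1/2) x + 1/2.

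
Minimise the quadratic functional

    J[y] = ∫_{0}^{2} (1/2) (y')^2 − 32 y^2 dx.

The Lagrangian is L = (1/2) (y')^2 − 32 y^2.
Compute ∂L/∂y = -64y, ∂L/∂y' = y'.
The Euler-Lagrange equation d/dx(∂L/∂y') − ∂L/∂y = 0 reduces to
    y'' + 64 y = 0.
Its general solution is
    y(x) = A sin(8x) + B cos(8x),
with A, B fixed by the endpoint conditions.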